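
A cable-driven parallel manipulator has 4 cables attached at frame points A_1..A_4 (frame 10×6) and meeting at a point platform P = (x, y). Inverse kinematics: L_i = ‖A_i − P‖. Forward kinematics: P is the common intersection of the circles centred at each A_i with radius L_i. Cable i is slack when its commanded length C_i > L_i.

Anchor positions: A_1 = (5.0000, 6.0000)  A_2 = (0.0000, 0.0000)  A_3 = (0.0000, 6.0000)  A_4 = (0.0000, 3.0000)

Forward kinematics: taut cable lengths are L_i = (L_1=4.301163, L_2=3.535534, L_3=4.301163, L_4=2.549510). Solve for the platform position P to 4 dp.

(2.5000, 2.5000)

circle eqns → linear via eq_j − eq_1; set c_j = A_j·A_j − L_j²
c_1 = 25.0000+36.0000−18.5000 = 42.5000
10.0000·x + 12.0000·y = c_1−c_2 = 55.0000
10.0000·x + 0.0000·y = c_1−c_3 = 25.0000
10.0000·x + 6.0000·y = c_1−c_4 = 40.0000
solve first two rows → x=2.5000, y=2.5000
check cable 4: ‖A_4−P‖² = 6.5000 ≈ L_4² = 6.5000 ✓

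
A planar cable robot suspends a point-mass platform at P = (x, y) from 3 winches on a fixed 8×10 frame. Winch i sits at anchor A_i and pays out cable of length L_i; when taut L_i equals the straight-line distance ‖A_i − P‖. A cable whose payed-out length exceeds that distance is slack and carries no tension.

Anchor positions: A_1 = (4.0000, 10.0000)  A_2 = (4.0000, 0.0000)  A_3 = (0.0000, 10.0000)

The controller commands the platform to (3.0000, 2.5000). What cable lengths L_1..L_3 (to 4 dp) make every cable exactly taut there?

L_1: Δ = A_1−P = (1.0000, 7.5000) → ‖Δ‖ = √57.2500 = 7.5664
L_2: Δ = A_2−P = (1.0000, -2.5000) → ‖Δ‖ = √7.2500 = 2.6926
L_3: Δ = A_3−P = (-3.0000, 7.5000) → ‖Δ‖ = √65.2500 = 8.0777

(7.5664, 2.6926, 8.0777)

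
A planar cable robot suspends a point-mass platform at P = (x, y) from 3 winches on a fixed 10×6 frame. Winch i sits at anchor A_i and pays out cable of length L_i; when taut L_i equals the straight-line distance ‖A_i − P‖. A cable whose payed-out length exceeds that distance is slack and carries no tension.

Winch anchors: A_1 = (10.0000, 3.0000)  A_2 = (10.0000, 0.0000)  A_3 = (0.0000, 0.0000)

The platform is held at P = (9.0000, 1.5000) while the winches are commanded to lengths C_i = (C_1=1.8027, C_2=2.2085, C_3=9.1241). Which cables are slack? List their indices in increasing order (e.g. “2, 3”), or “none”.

2

i=1: geometric 1.8028 vs commanded 1.8027 ⇒ taut
i=2: geometric 1.8028 vs commanded 2.2085 ⇒ slack
i=3: geometric 9.1241 vs commanded 9.1241 ⇒ taut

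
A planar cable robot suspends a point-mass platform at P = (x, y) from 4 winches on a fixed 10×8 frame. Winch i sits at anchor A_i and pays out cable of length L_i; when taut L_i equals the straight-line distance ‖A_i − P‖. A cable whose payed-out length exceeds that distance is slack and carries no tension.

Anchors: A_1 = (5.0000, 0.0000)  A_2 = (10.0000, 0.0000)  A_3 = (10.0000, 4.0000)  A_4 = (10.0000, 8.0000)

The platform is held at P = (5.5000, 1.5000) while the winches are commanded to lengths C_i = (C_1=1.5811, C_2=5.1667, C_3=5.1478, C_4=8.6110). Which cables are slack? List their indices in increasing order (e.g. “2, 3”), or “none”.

i=1: geometric 1.5811 vs commanded 1.5811 ⇒ taut
i=2: geometric 4.7434 vs commanded 5.1667 ⇒ slack
i=3: geometric 5.1478 vs commanded 5.1478 ⇒ taut
i=4: geometric 7.9057 vs commanded 8.6110 ⇒ slack

2, 4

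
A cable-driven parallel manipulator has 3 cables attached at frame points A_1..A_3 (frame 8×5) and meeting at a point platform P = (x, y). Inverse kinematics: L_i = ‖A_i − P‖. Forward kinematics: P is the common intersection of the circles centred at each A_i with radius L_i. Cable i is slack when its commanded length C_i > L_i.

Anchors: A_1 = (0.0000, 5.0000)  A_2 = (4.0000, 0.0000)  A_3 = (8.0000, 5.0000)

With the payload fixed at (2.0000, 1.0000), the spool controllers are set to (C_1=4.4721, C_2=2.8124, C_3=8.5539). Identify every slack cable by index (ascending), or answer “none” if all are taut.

2, 3

cable 1: L_1 = ‖A_1−P‖ = 4.4721;  C_1 = 4.4721 → taut
cable 2: L_2 = ‖A_2−P‖ = 2.2361;  C_2 = 2.8124 → slack
cable 3: L_3 = ‖A_3−P‖ = 7.2111;  C_3 = 8.5539 → slack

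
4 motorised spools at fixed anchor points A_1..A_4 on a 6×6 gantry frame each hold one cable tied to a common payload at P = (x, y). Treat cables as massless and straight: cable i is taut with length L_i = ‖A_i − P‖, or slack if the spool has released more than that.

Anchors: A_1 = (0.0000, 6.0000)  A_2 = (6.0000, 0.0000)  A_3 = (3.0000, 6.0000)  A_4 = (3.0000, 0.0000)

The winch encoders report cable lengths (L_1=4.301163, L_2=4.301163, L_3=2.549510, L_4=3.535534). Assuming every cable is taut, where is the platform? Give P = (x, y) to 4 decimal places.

circle eqns → linear via eq_j − eq_1; set k_j = A_j·A_j − L_j²
k_1 = 0.0000+36.0000−18.5000 = 17.5000
-12.0000·x + 12.0000·y = k_1−k_2 = 0.0000
-6.0000·x + 0.0000·y = k_1−k_3 = -21.0000
-6.0000·x + 12.0000·y = k_1−k_4 = 21.0000
solve first two rows → x=3.5000, y=3.5000
check cable 4: ‖A_4−P‖² = 12.5000 ≈ L_4² = 12.5000 ✓

(3.5000, 3.5000)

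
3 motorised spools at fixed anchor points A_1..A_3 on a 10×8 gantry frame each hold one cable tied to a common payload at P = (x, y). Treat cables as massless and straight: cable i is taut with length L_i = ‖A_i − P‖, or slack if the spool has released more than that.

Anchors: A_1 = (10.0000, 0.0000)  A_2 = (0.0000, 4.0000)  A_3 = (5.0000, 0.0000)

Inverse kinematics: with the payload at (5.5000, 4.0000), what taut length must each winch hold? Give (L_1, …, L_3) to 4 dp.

L_1 = √((10.0000−5.5000)² + (0.0000−4.0000)²) = 6.0208
L_2 = √((0.0000−5.5000)² + (4.0000−4.0000)²) = 5.5000
L_3 = √((5.0000−5.5000)² + (0.0000−4.0000)²) = 4.0311

(6.0208, 5.5000, 4.0311)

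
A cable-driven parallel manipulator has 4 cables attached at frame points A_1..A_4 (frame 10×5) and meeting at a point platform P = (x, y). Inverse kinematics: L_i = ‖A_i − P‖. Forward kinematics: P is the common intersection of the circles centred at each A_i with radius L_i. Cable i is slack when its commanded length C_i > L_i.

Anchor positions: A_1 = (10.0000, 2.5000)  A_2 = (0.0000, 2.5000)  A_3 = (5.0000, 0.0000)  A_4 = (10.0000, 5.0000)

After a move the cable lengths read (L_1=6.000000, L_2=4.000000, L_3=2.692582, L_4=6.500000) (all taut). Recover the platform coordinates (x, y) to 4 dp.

each cable: (A_i−P)·(A_i−P) = L_i²; let q_i = ‖A_i‖²−L_i²
q_1 = 100.0000+6.2500−36.0000 = 70.2500
row 1: 20.0000x + 0.0000y = 80.0000  (q_2=-9.7500)
row 2: 10.0000x + 5.0000y = 52.5000  (q_3=17.7500)
row 3: 0.0000x − 5.0000y = -12.5000  (q_4=82.7500)
Cramer on rows 1–2 → x = 4.0000, y = 2.5000
check cable 4: ‖A_4−P‖² = 42.2500 ≈ L_4² = 42.2500 ✓

(4.0000, 2.5000)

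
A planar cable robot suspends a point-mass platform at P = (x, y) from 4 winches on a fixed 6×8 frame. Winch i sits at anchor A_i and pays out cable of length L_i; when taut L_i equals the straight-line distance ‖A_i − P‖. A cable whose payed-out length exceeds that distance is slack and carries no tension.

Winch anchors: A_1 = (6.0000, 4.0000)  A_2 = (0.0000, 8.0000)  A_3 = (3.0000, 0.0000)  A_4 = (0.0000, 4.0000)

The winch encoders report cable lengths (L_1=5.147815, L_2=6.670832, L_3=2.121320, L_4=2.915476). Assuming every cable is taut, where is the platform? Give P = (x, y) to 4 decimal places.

each cable: (A_i−P)·(A_i−P) = L_i²; let q_i = ‖A_i‖²−L_i²
q_1 = 36.0000+16.0000−26.5000 = 25.5000
row 1: 12.0000x − 8.0000y = 6.0000  (q_2=19.5000)
row 2: 6.0000x + 8.0000y = 21.0000  (q_3=4.5000)
row 3: 12.0000x + 0.0000y = 18.0000  (q_4=7.5000)
Cramer on rows 1–2 → x = 1.5000, y = 1.5000
check cable 4: ‖A_4−P‖² = 8.5000 ≈ L_4² = 8.5000 ✓

(1.5000, 1.5000)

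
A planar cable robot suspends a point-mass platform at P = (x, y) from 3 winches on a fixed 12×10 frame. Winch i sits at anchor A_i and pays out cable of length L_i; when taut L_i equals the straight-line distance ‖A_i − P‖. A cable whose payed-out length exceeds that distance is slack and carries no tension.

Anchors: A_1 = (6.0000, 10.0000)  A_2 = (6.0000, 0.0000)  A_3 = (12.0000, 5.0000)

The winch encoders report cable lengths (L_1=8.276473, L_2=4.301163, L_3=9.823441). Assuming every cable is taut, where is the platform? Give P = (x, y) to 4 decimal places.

(2.5000, 2.5000)

circle eqns → linear via eq_j − eq_1; set c_j = A_j·A_j − L_j²
c_1 = 36.0000+100.0000−68.5000 = 67.5000
0.0000·x + 20.0000·y = c_1−c_2 = 50.0000
-12.0000·x + 10.0000·y = c_1−c_3 = -5.0000
solve first two rows → x=2.5000, y=2.5000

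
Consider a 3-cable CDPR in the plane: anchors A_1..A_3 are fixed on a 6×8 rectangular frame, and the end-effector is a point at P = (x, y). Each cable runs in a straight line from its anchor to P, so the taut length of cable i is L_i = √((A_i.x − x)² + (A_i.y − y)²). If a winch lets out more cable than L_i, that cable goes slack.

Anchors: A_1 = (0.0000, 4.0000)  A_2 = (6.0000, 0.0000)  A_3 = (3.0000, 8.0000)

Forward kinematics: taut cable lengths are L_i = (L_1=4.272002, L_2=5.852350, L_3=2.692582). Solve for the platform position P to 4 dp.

(4.0000, 5.5000)

each cable: (A_i−P)·(A_i−P) = L_i²; let q_i = ‖A_i‖²−L_i²
q_1 = 0.0000+16.0000−18.2500 = -2.2500
row 1: -12.0000x + 8.0000y = -4.0000  (q_2=1.7500)
row 2: -6.0000x − 8.0000y = -68.0000  (q_3=65.7500)
Cramer on rows 1–2 → x = 4.0000, y = 5.5000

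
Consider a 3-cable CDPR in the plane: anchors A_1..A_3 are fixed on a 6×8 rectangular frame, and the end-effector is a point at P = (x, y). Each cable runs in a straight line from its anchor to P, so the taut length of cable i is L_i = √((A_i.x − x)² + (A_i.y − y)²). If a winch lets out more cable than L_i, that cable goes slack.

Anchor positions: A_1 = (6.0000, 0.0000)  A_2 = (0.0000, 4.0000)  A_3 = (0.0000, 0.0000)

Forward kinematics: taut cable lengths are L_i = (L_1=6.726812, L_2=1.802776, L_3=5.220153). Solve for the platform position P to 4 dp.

(1.5000, 5.0000)

circle eqns → linear via eq_j − eq_1; set q_j = A_j·A_j − L_j²
q_1 = 36.0000+0.0000−45.2500 = -9.2500
12.0000·x − 8.0000·y = q_1−q_2 = -22.0000
12.0000·x + 0.0000·y = q_1−q_3 = 18.0000
solve first two rows → x=1.5000, y=5.0000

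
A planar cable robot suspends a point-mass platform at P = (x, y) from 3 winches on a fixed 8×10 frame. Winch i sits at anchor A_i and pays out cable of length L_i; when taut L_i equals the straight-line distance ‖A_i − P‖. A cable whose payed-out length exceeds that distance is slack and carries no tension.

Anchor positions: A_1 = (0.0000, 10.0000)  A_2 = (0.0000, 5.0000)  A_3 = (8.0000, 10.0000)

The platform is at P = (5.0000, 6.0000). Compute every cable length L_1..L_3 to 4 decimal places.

cable 1: Δx=-5.0000, Δy=4.0000; L_1 = √(Δx²+Δy²) = 6.4031
cable 2: Δx=-5.0000, Δy=-1.0000; L_2 = √(Δx²+Δy²) = 5.0990
cable 3: Δx=3.0000, Δy=4.0000; L_3 = √(Δx²+Δy²) = 5.0000

(6.4031, 5.0990, 5.0000)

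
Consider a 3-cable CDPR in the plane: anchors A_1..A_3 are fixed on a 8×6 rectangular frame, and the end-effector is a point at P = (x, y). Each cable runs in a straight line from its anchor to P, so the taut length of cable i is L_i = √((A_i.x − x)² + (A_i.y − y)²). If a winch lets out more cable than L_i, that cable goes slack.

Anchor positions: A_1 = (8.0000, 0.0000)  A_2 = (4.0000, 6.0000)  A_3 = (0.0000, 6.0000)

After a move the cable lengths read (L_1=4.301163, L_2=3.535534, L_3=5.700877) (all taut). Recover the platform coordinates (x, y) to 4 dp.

(4.5000, 2.5000)

circle eqns → linear via eq_j − eq_1; set q_j = A_j·A_j − L_j²
q_1 = 64.0000+0.0000−18.5000 = 45.5000
8.0000·x − 12.0000·y = q_1−q_2 = 6.0000
16.0000·x − 12.0000·y = q_1−q_3 = 42.0000
solve first two rows → x=4.5000, y=2.5000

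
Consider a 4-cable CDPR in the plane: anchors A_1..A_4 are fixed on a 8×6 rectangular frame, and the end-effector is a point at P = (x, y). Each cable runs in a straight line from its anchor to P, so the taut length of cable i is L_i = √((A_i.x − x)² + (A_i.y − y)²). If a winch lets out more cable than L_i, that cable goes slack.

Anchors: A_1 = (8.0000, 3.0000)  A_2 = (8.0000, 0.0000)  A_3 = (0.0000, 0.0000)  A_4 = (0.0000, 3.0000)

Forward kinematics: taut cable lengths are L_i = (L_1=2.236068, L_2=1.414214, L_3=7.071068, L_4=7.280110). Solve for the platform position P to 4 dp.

each cable: (A_i−P)·(A_i−P) = L_i²; let c_i = ‖A_i‖²−L_i²
c_1 = 64.0000+9.0000−5.0000 = 68.0000
row 1: 0.0000x + 6.0000y = 6.0000  (c_2=62.0000)
row 2: 16.0000x + 6.0000y = 118.0000  (c_3=-50.0000)
row 3: 16.0000x + 0.0000y = 112.0000  (c_4=-44.0000)
Cramer on rows 1–2 → x = 7.0000, y = 1.0000
check cable 4: ‖A_4−P‖² = 53.0000 ≈ L_4² = 53.0000 ✓

(7.0000, 1.0000)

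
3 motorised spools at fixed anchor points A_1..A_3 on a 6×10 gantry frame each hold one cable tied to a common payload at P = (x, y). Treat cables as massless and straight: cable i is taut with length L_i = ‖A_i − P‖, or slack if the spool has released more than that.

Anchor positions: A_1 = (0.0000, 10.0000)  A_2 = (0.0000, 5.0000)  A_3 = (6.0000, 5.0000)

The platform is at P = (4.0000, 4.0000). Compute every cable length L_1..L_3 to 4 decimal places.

L_1: Δ = A_1−P = (-4.0000, 6.0000) → ‖Δ‖ = √52.0000 = 7.2111
L_2: Δ = A_2−P = (-4.0000, 1.0000) → ‖Δ‖ = √17.0000 = 4.1231
L_3: Δ = A_3−P = (2.0000, 1.0000) → ‖Δ‖ = √5.0000 = 2.2361

(7.2111, 4.1231, 2.2361)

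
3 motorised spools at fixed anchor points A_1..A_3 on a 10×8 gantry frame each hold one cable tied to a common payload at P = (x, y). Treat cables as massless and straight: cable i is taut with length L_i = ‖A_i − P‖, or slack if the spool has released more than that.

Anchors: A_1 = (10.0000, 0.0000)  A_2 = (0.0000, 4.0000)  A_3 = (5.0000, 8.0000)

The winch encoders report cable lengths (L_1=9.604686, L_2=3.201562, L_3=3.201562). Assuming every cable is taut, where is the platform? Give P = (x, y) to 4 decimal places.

expand ‖A_i−P‖²=L_i² and subtract eq 1 (q_i ≔ ‖A_i‖²−L_i²)
q_1 = 100.0000+0.0000−92.2500 = 7.7500
eq1−eq2 → [20.0000  -8.0000]·P = 2.0000
eq1−eq3 → [10.0000  -16.0000]·P = -71.0000
2×2 solve → P = (2.5000, 6.0000)

(2.5000, 6.0000)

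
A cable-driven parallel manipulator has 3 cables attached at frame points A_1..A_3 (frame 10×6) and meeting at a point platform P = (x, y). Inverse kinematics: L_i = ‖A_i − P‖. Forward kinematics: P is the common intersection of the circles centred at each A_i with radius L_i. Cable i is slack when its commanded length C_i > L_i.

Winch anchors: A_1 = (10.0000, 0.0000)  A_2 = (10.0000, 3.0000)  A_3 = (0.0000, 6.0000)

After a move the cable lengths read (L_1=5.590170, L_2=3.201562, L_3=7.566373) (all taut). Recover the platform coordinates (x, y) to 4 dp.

(7.5000, 5.0000)

each cable: (A_i−P)·(A_i−P) = L_i²; let q_i = ‖A_i‖²−L_i²
q_1 = 100.0000+0.0000−31.2500 = 68.7500
row 1: 0.0000x − 6.0000y = -30.0000  (q_2=98.7500)
row 2: 20.0000x − 12.0000y = 90.0000  (q_3=-21.2500)
Cramer on rows 1–2 → x = 7.5000, y = 5.0000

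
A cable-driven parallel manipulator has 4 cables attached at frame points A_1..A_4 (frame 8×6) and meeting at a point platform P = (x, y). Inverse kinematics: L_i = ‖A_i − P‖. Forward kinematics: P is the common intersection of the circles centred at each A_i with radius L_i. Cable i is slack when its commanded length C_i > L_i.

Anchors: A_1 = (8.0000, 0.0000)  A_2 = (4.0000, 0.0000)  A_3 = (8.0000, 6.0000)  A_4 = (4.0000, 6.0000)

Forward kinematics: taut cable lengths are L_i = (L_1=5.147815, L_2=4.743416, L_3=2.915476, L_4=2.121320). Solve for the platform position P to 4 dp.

each cable: (A_i−P)·(A_i−P) = L_i²; let q_i = ‖A_i‖²−L_i²
q_1 = 64.0000+0.0000−26.5000 = 37.5000
row 1: 8.0000x + 0.0000y = 44.0000  (q_2=-6.5000)
row 2: 0.0000x − 12.0000y = -54.0000  (q_3=91.5000)
row 3: 8.0000x − 12.0000y = -10.0000  (q_4=47.5000)
Cramer on rows 1–2 → x = 5.5000, y = 4.5000
check cable 4: ‖A_4−P‖² = 4.5000 ≈ L_4² = 4.5000 ✓

(5.5000, 4.5000)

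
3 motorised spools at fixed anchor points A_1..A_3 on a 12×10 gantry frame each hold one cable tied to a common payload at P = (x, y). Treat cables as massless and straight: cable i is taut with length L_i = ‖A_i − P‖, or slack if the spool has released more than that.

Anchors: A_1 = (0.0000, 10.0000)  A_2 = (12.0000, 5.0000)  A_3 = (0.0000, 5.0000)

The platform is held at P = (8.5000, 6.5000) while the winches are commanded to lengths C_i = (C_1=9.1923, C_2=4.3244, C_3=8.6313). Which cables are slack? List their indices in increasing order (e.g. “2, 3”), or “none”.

2

cable 1: √((-8.5000)²+(3.5000)²)=9.1924, C_1=9.1923: taut
cable 2: √((3.5000)²+(-1.5000)²)=3.8079, C_2=4.3244: slack
cable 3: √((-8.5000)²+(-1.5000)²)=8.6313, C_3=8.6313: taut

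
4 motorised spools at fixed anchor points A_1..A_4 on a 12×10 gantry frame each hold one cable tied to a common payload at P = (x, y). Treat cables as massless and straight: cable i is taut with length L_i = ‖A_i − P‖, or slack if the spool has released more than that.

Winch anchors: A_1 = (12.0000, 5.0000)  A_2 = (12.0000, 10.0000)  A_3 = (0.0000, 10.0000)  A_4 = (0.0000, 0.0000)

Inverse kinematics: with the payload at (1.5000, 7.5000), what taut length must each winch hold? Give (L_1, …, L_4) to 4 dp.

(10.7935, 10.7935, 2.9155, 7.6485)

L_1 = √((12.0000−1.5000)² + (5.0000−7.5000)²) = 10.7935
L_2 = √((12.0000−1.5000)² + (10.0000−7.5000)²) = 10.7935
L_3 = √((0.0000−1.5000)² + (10.0000−7.5000)²) = 2.9155
L_4 = √((0.0000−1.5000)² + (0.0000−7.5000)²) = 7.6485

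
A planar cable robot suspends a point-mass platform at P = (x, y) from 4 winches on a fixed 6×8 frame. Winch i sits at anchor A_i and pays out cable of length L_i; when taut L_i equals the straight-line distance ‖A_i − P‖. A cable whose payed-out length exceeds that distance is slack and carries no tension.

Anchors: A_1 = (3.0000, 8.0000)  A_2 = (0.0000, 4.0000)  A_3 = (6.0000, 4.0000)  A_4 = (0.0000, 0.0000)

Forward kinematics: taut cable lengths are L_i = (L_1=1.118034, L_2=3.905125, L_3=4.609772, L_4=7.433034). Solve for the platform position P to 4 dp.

(2.5000, 7.0000)

circle eqns → linear via eq_j − eq_1; set q_j = A_j·A_j − L_j²
q_1 = 9.0000+64.0000−1.2500 = 71.7500
6.0000·x + 8.0000·y = q_1−q_2 = 71.0000
-6.0000·x + 8.0000·y = q_1−q_3 = 41.0000
6.0000·x + 16.0000·y = q_1−q_4 = 127.0000
solve first two rows → x=2.5000, y=7.0000
check cable 4: ‖A_4−P‖² = 55.2500 ≈ L_4² = 55.2500 ✓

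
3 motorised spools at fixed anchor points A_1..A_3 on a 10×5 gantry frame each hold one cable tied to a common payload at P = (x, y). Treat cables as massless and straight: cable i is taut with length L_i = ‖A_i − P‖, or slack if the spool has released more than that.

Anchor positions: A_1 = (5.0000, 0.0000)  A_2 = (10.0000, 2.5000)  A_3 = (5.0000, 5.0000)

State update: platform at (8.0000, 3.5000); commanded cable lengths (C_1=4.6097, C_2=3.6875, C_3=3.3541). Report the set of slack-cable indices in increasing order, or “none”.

2

i=1: geometric 4.6098 vs commanded 4.6097 ⇒ taut
i=2: geometric 2.2361 vs commanded 3.6875 ⇒ slack
i=3: geometric 3.3541 vs commanded 3.3541 ⇒ taut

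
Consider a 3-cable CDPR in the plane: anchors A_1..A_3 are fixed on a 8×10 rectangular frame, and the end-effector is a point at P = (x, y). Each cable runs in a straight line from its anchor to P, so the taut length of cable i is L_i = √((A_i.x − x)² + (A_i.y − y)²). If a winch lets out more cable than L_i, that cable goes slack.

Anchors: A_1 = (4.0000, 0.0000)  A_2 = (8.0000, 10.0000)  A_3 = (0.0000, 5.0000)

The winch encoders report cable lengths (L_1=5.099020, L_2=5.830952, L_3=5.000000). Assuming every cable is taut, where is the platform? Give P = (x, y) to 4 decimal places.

(5.0000, 5.0000)

circle eqns → linear via eq_j − eq_1; set k_j = A_j·A_j − L_j²
k_1 = 16.0000+0.0000−26.0000 = -10.0000
-8.0000·x − 20.0000·y = k_1−k_2 = -140.0000
8.0000·x − 10.0000·y = k_1−k_3 = -10.0000
solve first two rows → x=5.0000, y=5.0000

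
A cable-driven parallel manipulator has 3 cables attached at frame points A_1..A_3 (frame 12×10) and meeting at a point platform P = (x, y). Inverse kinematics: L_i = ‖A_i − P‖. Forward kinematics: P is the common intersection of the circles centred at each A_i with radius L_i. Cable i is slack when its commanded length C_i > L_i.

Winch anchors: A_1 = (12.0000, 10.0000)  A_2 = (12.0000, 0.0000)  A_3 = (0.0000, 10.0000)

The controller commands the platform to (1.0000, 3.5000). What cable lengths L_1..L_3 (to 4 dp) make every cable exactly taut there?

(12.7769, 11.5434, 6.5765)

L_1: Δ = A_1−P = (11.0000, 6.5000) → ‖Δ‖ = √163.2500 = 12.7769
L_2: Δ = A_2−P = (11.0000, -3.5000) → ‖Δ‖ = √133.2500 = 11.5434
L_3: Δ = A_3−P = (-1.0000, 6.5000) → ‖Δ‖ = √43.2500 = 6.5765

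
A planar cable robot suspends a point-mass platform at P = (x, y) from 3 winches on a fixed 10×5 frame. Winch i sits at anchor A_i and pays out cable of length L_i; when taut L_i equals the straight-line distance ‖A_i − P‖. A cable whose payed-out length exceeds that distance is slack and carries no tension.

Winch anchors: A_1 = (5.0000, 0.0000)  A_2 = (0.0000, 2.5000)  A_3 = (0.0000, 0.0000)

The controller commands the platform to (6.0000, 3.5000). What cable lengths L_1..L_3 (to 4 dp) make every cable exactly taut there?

(3.6401, 6.0828, 6.9462)

L_1 = √((5.0000−6.0000)² + (0.0000−3.5000)²) = 3.6401
L_2 = √((0.0000−6.0000)² + (2.5000−3.5000)²) = 6.0828
L_3 = √((0.0000−6.0000)² + (0.0000−3.5000)²) = 6.9462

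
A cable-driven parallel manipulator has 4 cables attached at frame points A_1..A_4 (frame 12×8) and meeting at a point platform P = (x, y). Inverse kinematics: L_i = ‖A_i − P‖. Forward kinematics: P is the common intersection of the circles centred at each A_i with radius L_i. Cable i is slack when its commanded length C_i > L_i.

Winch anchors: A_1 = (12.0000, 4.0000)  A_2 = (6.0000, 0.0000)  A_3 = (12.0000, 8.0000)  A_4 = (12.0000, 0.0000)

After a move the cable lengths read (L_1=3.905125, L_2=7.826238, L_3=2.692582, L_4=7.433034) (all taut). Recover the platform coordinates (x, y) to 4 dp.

expand ‖A_i−P‖²=L_i² and subtract eq 1 (q_i ≔ ‖A_i‖²−L_i²)
q_1 = 144.0000+16.0000−15.2500 = 144.7500
eq1−eq2 → [12.0000  8.0000]·P = 170.0000
eq1−eq3 → [0.0000  -8.0000]·P = -56.0000
eq1−eq4 → [0.0000  8.0000]·P = 56.0000
2×2 solve → P = (9.5000, 7.0000)
check cable 4: ‖A_4−P‖² = 55.2500 ≈ L_4² = 55.2500 ✓

(9.5000, 7.0000)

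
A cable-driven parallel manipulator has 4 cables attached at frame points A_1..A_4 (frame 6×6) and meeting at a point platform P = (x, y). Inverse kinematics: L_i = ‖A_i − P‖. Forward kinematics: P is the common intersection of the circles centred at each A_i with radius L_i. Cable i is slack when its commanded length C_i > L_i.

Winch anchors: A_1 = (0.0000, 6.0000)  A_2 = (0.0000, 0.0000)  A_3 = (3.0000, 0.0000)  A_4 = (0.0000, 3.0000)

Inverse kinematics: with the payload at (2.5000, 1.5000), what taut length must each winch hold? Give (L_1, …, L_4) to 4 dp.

L_1: Δ = A_1−P = (-2.5000, 4.5000) → ‖Δ‖ = √26.5000 = 5.1478
L_2: Δ = A_2−P = (-2.5000, -1.5000) → ‖Δ‖ = √8.5000 = 2.9155
L_3: Δ = A_3−P = (0.5000, -1.5000) → ‖Δ‖ = √2.5000 = 1.5811
L_4: Δ = A_4−P = (-2.5000, 1.5000) → ‖Δ‖ = √8.5000 = 2.9155

(5.1478, 2.9155, 1.5811, 2.9155)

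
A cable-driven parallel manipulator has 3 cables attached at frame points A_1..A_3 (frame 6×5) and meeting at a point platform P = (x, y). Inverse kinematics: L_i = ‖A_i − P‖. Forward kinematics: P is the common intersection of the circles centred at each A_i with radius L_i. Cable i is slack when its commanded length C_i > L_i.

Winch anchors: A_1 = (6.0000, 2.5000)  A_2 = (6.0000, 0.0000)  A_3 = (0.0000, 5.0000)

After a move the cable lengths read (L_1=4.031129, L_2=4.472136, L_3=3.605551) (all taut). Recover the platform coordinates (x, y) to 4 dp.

(2.0000, 2.0000)

circle eqns → linear via eq_j − eq_1; set c_j = A_j·A_j − L_j²
c_1 = 36.0000+6.2500−16.2500 = 26.0000
0.0000·x + 5.0000·y = c_1−c_2 = 10.0000
12.0000·x − 5.0000·y = c_1−c_3 = 14.0000
solve first two rows → x=2.0000, y=2.0000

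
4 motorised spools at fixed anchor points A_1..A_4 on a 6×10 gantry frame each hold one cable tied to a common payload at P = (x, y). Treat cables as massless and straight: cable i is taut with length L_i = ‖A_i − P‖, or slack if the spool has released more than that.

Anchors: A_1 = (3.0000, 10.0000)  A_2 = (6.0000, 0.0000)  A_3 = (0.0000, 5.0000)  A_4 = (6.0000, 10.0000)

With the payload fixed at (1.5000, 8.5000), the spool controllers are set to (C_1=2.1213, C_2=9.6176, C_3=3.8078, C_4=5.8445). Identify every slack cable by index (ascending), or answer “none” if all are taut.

4

i=1: geometric 2.1213 vs commanded 2.1213 ⇒ taut
i=2: geometric 9.6177 vs commanded 9.6176 ⇒ taut
i=3: geometric 3.8079 vs commanded 3.8078 ⇒ taut
i=4: geometric 4.7434 vs commanded 5.8445 ⇒ slack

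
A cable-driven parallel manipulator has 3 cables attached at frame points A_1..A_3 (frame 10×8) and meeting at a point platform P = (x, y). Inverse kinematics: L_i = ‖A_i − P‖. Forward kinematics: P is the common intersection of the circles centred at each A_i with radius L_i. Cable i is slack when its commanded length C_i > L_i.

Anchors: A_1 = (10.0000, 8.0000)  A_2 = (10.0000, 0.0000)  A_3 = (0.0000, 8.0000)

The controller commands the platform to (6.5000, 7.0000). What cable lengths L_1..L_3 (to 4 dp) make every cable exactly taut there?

L_1: Δ = A_1−P = (3.5000, 1.0000) → ‖Δ‖ = √13.2500 = 3.6401
L_2: Δ = A_2−P = (3.5000, -7.0000) → ‖Δ‖ = √61.2500 = 7.8262
L_3: Δ = A_3−P = (-6.5000, 1.0000) → ‖Δ‖ = √43.2500 = 6.5765

(3.6401, 7.8262, 6.5765)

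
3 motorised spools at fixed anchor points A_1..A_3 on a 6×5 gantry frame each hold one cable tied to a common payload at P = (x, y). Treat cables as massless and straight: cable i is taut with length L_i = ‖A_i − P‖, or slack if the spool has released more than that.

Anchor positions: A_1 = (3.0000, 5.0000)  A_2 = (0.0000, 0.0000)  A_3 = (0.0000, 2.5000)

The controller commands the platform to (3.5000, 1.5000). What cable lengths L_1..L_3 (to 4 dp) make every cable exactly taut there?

L_1: Δ = A_1−P = (-0.5000, 3.5000) → ‖Δ‖ = √12.5000 = 3.5355
L_2: Δ = A_2−P = (-3.5000, -1.5000) → ‖Δ‖ = √14.5000 = 3.8079
L_3: Δ = A_3−P = (-3.5000, 1.0000) → ‖Δ‖ = √13.2500 = 3.6401

(3.5355, 3.8079, 3.6401)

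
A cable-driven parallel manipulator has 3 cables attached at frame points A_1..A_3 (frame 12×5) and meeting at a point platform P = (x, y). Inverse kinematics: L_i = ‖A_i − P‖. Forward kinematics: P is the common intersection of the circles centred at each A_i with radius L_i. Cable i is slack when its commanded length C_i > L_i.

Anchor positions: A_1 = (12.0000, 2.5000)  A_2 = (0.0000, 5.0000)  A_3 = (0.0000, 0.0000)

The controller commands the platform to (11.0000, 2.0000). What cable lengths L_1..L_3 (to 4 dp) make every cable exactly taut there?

cable 1: Δx=1.0000, Δy=0.5000; L_1 = √(Δx²+Δy²) = 1.1180
cable 2: Δx=-11.0000, Δy=3.0000; L_2 = √(Δx²+Δy²) = 11.4018
cable 3: Δx=-11.0000, Δy=-2.0000; L_3 = √(Δx²+Δy²) = 11.1803

(1.1180, 11.4018, 11.1803)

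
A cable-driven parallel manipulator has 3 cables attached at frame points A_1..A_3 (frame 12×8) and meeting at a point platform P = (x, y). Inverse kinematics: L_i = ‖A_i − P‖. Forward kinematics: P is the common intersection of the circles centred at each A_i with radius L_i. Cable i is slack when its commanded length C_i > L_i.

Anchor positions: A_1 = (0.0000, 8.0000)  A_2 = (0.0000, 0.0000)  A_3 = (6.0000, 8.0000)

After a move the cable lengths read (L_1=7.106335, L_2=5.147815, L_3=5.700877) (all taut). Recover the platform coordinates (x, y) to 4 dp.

(4.5000, 2.5000)

circle eqns → linear via eq_j − eq_1; set c_j = A_j·A_j − L_j²
c_1 = 0.0000+64.0000−50.5000 = 13.5000
0.0000·x + 16.0000·y = c_1−c_2 = 40.0000
-12.0000·x + 0.0000·y = c_1−c_3 = -54.0000
solve first two rows → x=4.5000, y=2.5000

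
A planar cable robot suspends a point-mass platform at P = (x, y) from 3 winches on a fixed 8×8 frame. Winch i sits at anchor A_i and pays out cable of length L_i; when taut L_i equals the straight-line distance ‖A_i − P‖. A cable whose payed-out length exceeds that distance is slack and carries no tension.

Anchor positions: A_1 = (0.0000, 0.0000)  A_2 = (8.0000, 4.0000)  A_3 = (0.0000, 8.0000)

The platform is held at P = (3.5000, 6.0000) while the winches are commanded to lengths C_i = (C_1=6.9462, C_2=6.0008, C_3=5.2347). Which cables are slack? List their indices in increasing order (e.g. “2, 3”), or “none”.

cable 1: √((-3.5000)²+(-6.0000)²)=6.9462, C_1=6.9462: taut
cable 2: √((4.5000)²+(-2.0000)²)=4.9244, C_2=6.0008: slack
cable 3: √((-3.5000)²+(2.0000)²)=4.0311, C_3=5.2347: slack

2, 3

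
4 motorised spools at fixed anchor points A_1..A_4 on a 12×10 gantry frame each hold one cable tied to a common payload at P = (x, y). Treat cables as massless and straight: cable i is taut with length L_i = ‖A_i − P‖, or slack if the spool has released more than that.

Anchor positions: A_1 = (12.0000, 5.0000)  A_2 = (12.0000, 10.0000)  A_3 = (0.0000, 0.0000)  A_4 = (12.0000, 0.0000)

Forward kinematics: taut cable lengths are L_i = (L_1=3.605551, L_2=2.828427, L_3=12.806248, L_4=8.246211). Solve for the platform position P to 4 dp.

(10.0000, 8.0000)

expand ‖A_i−P‖²=L_i² and subtract eq 1 (c_i ≔ ‖A_i‖²−L_i²)
c_1 = 144.0000+25.0000−13.0000 = 156.0000
eq1−eq2 → [0.0000  -10.0000]·P = -80.0000
eq1−eq3 → [24.0000  10.0000]·P = 320.0000
eq1−eq4 → [0.0000  10.0000]·P = 80.0000
2×2 solve → P = (10.0000, 8.0000)
check cable 4: ‖A_4−P‖² = 68.0000 ≈ L_4² = 68.0000 ✓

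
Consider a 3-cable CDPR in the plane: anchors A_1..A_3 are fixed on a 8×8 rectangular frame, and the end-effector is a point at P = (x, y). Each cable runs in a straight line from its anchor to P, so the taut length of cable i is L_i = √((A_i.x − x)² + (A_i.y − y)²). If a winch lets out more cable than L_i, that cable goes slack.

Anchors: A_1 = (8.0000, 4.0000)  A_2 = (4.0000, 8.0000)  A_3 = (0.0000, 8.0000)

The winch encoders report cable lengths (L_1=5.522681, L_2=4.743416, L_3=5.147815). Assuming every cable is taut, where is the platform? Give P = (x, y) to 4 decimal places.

(2.5000, 3.5000)

expand ‖A_i−P‖²=L_i² and subtract eq 1 (c_i ≔ ‖A_i‖²−L_i²)
c_1 = 64.0000+16.0000−30.5000 = 49.5000
eq1−eq2 → [8.0000  -8.0000]·P = -8.0000
eq1−eq3 → [16.0000  -8.0000]·P = 12.0000
2×2 solve → P = (2.5000, 3.5000)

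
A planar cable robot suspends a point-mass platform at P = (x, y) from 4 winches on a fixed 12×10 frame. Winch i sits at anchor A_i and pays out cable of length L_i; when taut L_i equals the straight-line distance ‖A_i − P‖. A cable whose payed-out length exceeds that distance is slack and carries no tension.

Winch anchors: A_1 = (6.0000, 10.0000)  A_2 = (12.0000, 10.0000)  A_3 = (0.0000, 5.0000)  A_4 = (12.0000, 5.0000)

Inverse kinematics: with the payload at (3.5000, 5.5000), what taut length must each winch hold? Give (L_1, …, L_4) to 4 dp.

(5.1478, 9.6177, 3.5355, 8.5147)

L_1 = √((6.0000−3.5000)² + (10.0000−5.5000)²) = 5.1478
L_2 = √((12.0000−3.5000)² + (10.0000−5.5000)²) = 9.6177
L_3 = √((0.0000−3.5000)² + (5.0000−5.5000)²) = 3.5355
L_4 = √((12.0000−3.5000)² + (5.0000−5.5000)²) = 8.5147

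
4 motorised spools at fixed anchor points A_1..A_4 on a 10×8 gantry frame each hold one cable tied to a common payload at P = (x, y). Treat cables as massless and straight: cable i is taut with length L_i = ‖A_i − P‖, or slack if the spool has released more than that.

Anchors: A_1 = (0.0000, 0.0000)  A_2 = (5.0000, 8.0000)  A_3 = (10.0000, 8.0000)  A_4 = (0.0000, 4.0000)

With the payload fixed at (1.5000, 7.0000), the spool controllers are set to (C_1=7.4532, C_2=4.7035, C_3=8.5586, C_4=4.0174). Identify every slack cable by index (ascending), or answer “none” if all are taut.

cable 1: √((-1.5000)²+(-7.0000)²)=7.1589, C_1=7.4532: slack
cable 2: √((3.5000)²+(1.0000)²)=3.6401, C_2=4.7035: slack
cable 3: √((8.5000)²+(1.0000)²)=8.5586, C_3=8.5586: taut
cable 4: √((-1.5000)²+(-3.0000)²)=3.3541, C_4=4.0174: slack

1, 2, 4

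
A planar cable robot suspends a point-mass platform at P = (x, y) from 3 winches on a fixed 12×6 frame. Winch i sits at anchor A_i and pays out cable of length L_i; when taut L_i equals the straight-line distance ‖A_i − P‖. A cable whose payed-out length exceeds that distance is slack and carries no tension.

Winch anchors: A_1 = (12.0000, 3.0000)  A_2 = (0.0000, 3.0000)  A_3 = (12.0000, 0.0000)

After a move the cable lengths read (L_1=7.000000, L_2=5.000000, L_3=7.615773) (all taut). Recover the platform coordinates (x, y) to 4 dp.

each cable: (A_i−P)·(A_i−P) = L_i²; let k_i = ‖A_i‖²−L_i²
k_1 = 144.0000+9.0000−49.0000 = 104.0000
row 1: 24.0000x + 0.0000y = 120.0000  (k_2=-16.0000)
row 2: 0.0000x + 6.0000y = 18.0000  (k_3=86.0000)
Cramer on rows 1–2 → x = 5.0000, y = 3.0000

(5.0000, 3.0000)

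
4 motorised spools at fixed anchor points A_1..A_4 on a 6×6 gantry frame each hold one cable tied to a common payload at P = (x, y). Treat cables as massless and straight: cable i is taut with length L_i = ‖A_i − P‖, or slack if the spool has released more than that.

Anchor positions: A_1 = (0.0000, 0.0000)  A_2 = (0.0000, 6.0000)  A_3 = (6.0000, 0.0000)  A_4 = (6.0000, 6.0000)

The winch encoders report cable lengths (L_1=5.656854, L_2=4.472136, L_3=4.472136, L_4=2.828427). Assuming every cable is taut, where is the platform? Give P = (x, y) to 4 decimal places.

expand ‖A_i−P‖²=L_i² and subtract eq 1 (c_i ≔ ‖A_i‖²−L_i²)
c_1 = 0.0000+0.0000−32.0000 = -32.0000
eq1−eq2 → [0.0000  -12.0000]·P = -48.0000
eq1−eq3 → [-12.0000  0.0000]·P = -48.0000
eq1−eq4 → [-12.0000  -12.0000]·P = -96.0000
2×2 solve → P = (4.0000, 4.0000)
check cable 4: ‖A_4−P‖² = 8.0000 ≈ L_4² = 8.0000 ✓

(4.0000, 4.0000)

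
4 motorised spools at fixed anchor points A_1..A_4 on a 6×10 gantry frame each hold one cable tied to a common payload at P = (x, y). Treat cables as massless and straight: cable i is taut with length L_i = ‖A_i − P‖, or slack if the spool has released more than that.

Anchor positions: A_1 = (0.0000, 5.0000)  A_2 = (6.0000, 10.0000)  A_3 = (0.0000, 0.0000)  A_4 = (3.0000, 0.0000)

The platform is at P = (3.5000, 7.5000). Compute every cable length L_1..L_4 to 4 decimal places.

(4.3012, 3.5355, 8.2765, 7.5166)

L_1 = √((0.0000−3.5000)² + (5.0000−7.5000)²) = 4.3012
L_2 = √((6.0000−3.5000)² + (10.0000−7.5000)²) = 3.5355
L_3 = √((0.0000−3.5000)² + (0.0000−7.5000)²) = 8.2765
L_4 = √((3.0000−3.5000)² + (0.0000−7.5000)²) = 7.5166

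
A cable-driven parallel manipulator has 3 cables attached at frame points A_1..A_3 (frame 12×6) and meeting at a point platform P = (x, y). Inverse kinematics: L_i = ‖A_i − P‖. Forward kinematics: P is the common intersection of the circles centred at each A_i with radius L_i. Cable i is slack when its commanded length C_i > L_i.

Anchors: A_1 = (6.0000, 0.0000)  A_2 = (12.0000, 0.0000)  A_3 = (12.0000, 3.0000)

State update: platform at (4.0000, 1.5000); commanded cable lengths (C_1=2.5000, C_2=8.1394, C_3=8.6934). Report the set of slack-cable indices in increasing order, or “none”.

i=1: geometric 2.5000 vs commanded 2.5000 ⇒ taut
i=2: geometric 8.1394 vs commanded 8.1394 ⇒ taut
i=3: geometric 8.1394 vs commanded 8.6934 ⇒ slack

3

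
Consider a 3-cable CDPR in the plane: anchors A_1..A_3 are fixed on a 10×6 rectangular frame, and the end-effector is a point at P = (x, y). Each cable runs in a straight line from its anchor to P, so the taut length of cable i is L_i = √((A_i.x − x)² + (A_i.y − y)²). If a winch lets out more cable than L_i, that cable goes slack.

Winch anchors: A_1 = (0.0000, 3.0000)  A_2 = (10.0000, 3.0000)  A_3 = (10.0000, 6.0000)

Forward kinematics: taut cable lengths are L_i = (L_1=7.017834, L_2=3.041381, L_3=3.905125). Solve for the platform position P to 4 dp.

(7.0000, 3.5000)

each cable: (A_i−P)·(A_i−P) = L_i²; let q_i = ‖A_i‖²−L_i²
q_1 = 0.0000+9.0000−49.2500 = -40.2500
row 1: -20.0000x + 0.0000y = -140.0000  (q_2=99.7500)
row 2: -20.0000x − 6.0000y = -161.0000  (q_3=120.7500)
Cramer on rows 1–2 → x = 7.0000, y = 3.5000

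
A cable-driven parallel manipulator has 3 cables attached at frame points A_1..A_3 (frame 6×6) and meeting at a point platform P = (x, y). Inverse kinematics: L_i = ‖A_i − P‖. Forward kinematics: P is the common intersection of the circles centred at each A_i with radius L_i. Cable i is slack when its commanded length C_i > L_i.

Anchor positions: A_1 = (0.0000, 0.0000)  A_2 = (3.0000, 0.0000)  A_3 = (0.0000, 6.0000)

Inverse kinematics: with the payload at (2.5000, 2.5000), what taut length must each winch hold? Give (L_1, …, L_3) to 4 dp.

(3.5355, 2.5495, 4.3012)

L_1: Δ = A_1−P = (-2.5000, -2.5000) → ‖Δ‖ = √12.5000 = 3.5355
L_2: Δ = A_2−P = (0.5000, -2.5000) → ‖Δ‖ = √6.5000 = 2.5495
L_3: Δ = A_3−P = (-2.5000, 3.5000) → ‖Δ‖ = √18.5000 = 4.3012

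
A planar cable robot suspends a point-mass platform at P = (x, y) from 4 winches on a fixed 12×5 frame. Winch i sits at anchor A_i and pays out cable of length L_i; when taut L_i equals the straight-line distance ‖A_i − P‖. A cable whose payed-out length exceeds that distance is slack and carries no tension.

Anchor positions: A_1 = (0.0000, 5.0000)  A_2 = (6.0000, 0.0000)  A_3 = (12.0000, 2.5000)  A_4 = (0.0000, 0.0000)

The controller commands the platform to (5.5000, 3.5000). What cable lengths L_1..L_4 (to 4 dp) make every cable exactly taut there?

cable 1: Δx=-5.5000, Δy=1.5000; L_1 = √(Δx²+Δy²) = 5.7009
cable 2: Δx=0.5000, Δy=-3.5000; L_2 = √(Δx²+Δy²) = 3.5355
cable 3: Δx=6.5000, Δy=-1.0000; L_3 = √(Δx²+Δy²) = 6.5765
cable 4: Δx=-5.5000, Δy=-3.5000; L_4 = √(Δx²+Δy²) = 6.5192

(5.7009, 3.5355, 6.5765, 6.5192)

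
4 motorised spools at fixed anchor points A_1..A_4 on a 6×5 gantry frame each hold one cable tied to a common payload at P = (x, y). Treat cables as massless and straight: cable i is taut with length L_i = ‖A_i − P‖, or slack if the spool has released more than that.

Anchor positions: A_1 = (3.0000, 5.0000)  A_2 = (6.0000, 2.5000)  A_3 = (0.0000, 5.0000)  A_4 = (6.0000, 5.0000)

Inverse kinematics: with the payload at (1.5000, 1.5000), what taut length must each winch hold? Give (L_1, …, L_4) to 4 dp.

(3.8079, 4.6098, 3.8079, 5.7009)

L_1: Δ = A_1−P = (1.5000, 3.5000) → ‖Δ‖ = √14.5000 = 3.8079
L_2: Δ = A_2−P = (4.5000, 1.0000) → ‖Δ‖ = √21.2500 = 4.6098
L_3: Δ = A_3−P = (-1.5000, 3.5000) → ‖Δ‖ = √14.5000 = 3.8079
L_4: Δ = A_4−P = (4.5000, 3.5000) → ‖Δ‖ = √32.5000 = 5.7009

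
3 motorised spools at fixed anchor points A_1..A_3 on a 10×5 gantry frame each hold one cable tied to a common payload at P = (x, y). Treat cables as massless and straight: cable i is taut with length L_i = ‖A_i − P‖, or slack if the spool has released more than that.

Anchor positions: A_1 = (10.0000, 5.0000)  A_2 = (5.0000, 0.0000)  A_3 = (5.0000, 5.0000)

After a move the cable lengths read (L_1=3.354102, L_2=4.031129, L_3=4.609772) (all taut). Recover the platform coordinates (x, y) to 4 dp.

expand ‖A_i−P‖²=L_i² and subtract eq 1 (c_i ≔ ‖A_i‖²−L_i²)
c_1 = 100.0000+25.0000−11.2500 = 113.7500
eq1−eq2 → [10.0000  10.0000]·P = 105.0000
eq1−eq3 → [10.0000  0.0000]·P = 85.0000
2×2 solve → P = (8.5000, 2.0000)

(8.5000, 2.0000)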